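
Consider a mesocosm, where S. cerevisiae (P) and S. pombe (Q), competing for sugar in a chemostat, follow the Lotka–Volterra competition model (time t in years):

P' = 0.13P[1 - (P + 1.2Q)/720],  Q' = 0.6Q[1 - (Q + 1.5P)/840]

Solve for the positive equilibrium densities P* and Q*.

P* ≈ 360, Q* ≈ 300

Setting both brackets to zero gives the nullclines P + 1.2Q = 720 and 1.5P + Q = 840.
Substituting Q = 840 - 1.5P into the first: P(1 - 1.2·1.5) = 720 - 1.2·840.
So P* = -288/-0.8 = 360, and then Q* = 840 - 1.5·360 = 300.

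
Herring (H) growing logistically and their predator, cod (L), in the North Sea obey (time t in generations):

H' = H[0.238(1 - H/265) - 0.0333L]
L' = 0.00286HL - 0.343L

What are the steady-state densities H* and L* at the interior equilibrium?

From dL/dt = 0 with L > 0: 0.00286H* = 0.343, so H* = 120.
Substitute into dH/dt = 0: 0.238(1 - 120/265) = 0.0333L*.
The bracket is 0.547, giving L* = 0.13/0.0333 = 3.91.

H* ≈ 120, L* ≈ 3.91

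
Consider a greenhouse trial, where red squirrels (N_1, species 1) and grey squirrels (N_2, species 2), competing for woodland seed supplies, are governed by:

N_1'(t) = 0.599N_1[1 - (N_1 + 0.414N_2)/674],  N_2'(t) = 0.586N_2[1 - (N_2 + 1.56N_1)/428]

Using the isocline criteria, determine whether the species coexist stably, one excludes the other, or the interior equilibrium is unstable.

Compare the nullcline intercepts: K1/α12 = 674/0.414 = 1630 > K2 = 428; K2/α21 = 428/1.56 = 274 < K1 = 674.
Since the inequalities point opposite ways, species 1 can invade but species 2 cannot.

species 1 excludes species 2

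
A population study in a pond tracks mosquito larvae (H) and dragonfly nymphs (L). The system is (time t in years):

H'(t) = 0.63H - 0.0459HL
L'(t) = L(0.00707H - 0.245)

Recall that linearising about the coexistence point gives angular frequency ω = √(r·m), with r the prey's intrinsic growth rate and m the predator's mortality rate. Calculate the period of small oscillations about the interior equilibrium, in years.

T ≈ 16 years

Here r = 0.63 and m = 0.245, so r·m = 0.154.
ω = √0.154 = 0.393 per year, hence T = 2π/ω ≈ 16 years.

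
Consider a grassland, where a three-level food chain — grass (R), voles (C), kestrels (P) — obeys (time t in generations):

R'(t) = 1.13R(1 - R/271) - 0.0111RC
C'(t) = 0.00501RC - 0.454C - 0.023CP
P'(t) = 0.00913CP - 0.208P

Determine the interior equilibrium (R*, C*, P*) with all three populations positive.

R* ≈ 210, C* ≈ 22.8, P* ≈ 26.1

From dP/dt = 0: 0.00913C* = 0.208, so C* = 22.8.
From dR/dt = 0: 1.13(1 - R*/271) = 0.0111·22.8, giving R* = 271·(1 - 0.224) = 210.
From dC/dt = 0: 0.00501·210 - 0.454 = 0.023P*, so P* = 0.6/0.023 = 26.1.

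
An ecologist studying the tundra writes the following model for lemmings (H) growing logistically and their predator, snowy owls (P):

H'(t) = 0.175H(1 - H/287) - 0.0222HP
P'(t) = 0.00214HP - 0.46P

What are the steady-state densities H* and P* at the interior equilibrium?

H* ≈ 215, P* ≈ 1.98

From dP/dt = 0 with P > 0: 0.00214H* = 0.46, so H* = 215.
Substitute into dH/dt = 0: 0.175(1 - 215/287) = 0.0222P*.
The bracket is 0.251, giving P* = 0.0439/0.0222 = 1.98.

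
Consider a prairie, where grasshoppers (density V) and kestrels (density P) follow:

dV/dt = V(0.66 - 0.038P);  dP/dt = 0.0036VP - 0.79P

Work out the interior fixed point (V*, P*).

V* ≈ 219, P* ≈ 17.4

Set dP/dt = 0 with P > 0: 0.0036V - 0.79 = 0, so V* = 0.79/0.0036 = 219.
Set dV/dt = 0 with V > 0: 0.66 - 0.038P = 0, so P* = 0.66/0.038 = 17.4.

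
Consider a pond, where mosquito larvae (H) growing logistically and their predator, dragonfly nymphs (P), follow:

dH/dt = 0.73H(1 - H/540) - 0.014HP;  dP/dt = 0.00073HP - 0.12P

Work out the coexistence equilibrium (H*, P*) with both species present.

From dP/dt = 0 with P > 0: 0.00073H* = 0.12, so H* = 164.
Substitute into dH/dt = 0: 0.73(1 - 164/540) = 0.014P*.
The bracket is 0.696, giving P* = 0.508/0.014 = 36.3.

H* ≈ 164, P* ≈ 36.3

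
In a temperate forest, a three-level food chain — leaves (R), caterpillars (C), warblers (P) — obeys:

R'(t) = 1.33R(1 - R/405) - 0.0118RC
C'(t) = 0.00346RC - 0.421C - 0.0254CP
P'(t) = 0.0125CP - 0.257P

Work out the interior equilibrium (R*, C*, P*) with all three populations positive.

From dP/dt = 0: 0.0125C* = 0.257, so C* = 20.6.
From dR/dt = 0: 1.33(1 - R*/405) = 0.0118·20.6, giving R* = 405·(1 - 0.182) = 331.
From dC/dt = 0: 0.00346·331 - 0.421 = 0.0254P*, so P* = 0.725/0.0254 = 28.5.

R* ≈ 331, C* ≈ 20.6, P* ≈ 28.5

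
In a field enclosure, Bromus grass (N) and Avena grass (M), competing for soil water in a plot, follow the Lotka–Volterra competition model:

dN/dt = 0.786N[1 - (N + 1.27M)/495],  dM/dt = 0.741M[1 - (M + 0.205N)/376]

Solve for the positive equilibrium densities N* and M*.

N* ≈ 23.6, M* ≈ 371

Setting both brackets to zero gives the nullclines N + 1.27M = 495 and 0.205N + M = 376.
Substituting M = 376 - 0.205N into the first: N(1 - 1.27·0.205) = 495 - 1.27·376.
So N* = 17.5/0.74 = 23.6, and then M* = 376 - 0.205·23.6 = 371.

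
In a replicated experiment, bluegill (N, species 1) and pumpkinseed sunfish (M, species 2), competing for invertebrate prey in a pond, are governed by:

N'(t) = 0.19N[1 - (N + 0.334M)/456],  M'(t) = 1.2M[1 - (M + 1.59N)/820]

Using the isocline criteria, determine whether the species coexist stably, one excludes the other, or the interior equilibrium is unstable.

stable coexistence

Compare the nullcline intercepts: K1/α12 = 456/0.334 = 1370 > K2 = 820; K2/α21 = 820/1.59 = 516 > K1 = 456.
Since both inequalities hold, each species can invade when rare, so the interior equilibrium is stable.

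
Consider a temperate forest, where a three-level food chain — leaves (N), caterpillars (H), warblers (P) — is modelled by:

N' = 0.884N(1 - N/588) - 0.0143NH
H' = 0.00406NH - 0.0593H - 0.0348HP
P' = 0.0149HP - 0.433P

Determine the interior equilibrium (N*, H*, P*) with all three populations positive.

From dP/dt = 0: 0.0149H* = 0.433, so H* = 29.1.
From dN/dt = 0: 0.884(1 - N*/588) = 0.0143·29.1, giving N* = 588·(1 - 0.47) = 312.
From dH/dt = 0: 0.00406·312 - 0.0593 = 0.0348P*, so P* = 1.21/0.0348 = 34.6.

N* ≈ 312, H* ≈ 29.1, P* ≈ 34.6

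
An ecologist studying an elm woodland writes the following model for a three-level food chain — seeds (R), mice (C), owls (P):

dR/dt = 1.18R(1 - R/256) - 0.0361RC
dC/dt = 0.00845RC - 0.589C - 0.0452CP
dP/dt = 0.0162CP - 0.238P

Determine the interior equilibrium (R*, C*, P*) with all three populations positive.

From dP/dt = 0: 0.0162C* = 0.238, so C* = 14.7.
From dR/dt = 0: 1.18(1 - R*/256) = 0.0361·14.7, giving R* = 256·(1 - 0.449) = 141.
From dC/dt = 0: 0.00845·141 - 0.589 = 0.0452P*, so P* = 0.602/0.0452 = 13.3.

R* ≈ 141, C* ≈ 14.7, P* ≈ 13.3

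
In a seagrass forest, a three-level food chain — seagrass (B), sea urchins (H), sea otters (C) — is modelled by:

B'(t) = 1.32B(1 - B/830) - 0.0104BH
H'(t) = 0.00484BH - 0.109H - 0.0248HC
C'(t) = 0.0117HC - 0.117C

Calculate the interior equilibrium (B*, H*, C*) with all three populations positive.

From dC/dt = 0: 0.0117H* = 0.117, so H* = 10.
From dB/dt = 0: 1.32(1 - B*/830) = 0.0104·10, giving B* = 830·(1 - 0.0788) = 765.
From dH/dt = 0: 0.00484·765 - 0.109 = 0.0248C*, so C* = 3.59/0.0248 = 145.

B* ≈ 765, H* ≈ 10, C* ≈ 145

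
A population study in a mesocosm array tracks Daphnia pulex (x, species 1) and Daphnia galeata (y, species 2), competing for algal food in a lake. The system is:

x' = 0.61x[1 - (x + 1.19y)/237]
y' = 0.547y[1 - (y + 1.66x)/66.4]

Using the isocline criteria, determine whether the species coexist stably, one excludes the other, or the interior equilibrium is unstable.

Compare the nullcline intercepts: K1/α12 = 237/1.19 = 199 > K2 = 66.4; K2/α21 = 66.4/1.66 = 40 < K1 = 237.
Since the inequalities point opposite ways, species 1 can invade but species 2 cannot.

species 1 excludes species 2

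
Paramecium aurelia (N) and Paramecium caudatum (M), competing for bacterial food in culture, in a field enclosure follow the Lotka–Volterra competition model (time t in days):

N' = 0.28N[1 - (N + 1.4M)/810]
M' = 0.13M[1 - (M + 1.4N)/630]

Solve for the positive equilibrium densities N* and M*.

N* ≈ 75, M* ≈ 525

Setting both brackets to zero gives the nullclines N + 1.4M = 810 and 1.4N + M = 630.
Substituting M = 630 - 1.4N into the first: N(1 - 1.4·1.4) = 810 - 1.4·630.
So N* = -72/-0.96 = 75, and then M* = 630 - 1.4·75 = 525.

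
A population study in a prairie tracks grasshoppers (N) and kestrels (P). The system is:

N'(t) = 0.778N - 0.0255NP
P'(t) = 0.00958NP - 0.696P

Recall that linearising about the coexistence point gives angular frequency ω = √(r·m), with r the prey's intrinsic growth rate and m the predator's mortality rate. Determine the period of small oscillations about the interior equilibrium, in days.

Here r = 0.778 and m = 0.696, so r·m = 0.541.
ω = √0.541 = 0.736 per day, hence T = 2π/ω ≈ 8.54 days.

T ≈ 8.54 days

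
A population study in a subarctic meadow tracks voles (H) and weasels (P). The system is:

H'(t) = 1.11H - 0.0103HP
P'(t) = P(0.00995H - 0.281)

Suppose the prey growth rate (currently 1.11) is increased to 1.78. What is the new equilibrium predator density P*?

At the interior fixed point, setting dH/dt = 0 with H > 0 fixes P* = (prey growth rate)/(HP coefficient) — independent of the other coefficients.
With the change, P* = 1.78/0.0103 = 173; it rises from 108.

P* ≈ 173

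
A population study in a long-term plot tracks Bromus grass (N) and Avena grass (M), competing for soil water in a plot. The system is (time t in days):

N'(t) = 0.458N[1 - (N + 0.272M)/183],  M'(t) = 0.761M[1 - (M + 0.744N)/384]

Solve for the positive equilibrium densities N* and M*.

Setting both brackets to zero gives the nullclines N + 0.272M = 183 and 0.744N + M = 384.
Substituting M = 384 - 0.744N into the first: N(1 - 0.272·0.744) = 183 - 0.272·384.
So N* = 78.6/0.798 = 98.5, and then M* = 384 - 0.744·98.5 = 311.

N* ≈ 98.5, M* ≈ 311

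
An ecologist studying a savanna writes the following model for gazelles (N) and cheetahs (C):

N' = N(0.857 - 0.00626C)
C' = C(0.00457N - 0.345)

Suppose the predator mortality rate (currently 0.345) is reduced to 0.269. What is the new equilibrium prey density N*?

At the interior fixed point, setting dC/dt = 0 with C > 0 fixes N* = (predator death rate)/(NC coefficient) — independent of the other coefficients.
With the change, N* = 0.269/0.00457 = 58.9; it falls from 75.5.

N* ≈ 58.9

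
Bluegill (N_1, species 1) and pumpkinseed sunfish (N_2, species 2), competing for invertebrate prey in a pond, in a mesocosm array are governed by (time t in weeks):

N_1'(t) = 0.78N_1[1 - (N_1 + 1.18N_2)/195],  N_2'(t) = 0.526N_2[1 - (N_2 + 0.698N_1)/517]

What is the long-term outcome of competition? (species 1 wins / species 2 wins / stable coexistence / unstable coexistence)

species 2 excludes species 1

Compare the nullcline intercepts: K1/α12 = 195/1.18 = 165 < K2 = 517; K2/α21 = 517/0.698 = 741 > K1 = 195.
Since the inequalities point opposite ways, species 2 can invade but species 1 cannot.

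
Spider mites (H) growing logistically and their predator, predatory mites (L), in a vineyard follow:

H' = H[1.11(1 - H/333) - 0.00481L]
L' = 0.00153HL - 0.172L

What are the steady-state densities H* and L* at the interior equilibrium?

From dL/dt = 0 with L > 0: 0.00153H* = 0.172, so H* = 112.
Substitute into dH/dt = 0: 1.11(1 - 112/333) = 0.00481L*.
The bracket is 0.662, giving L* = 0.735/0.00481 = 153.

H* ≈ 112, L* ≈ 153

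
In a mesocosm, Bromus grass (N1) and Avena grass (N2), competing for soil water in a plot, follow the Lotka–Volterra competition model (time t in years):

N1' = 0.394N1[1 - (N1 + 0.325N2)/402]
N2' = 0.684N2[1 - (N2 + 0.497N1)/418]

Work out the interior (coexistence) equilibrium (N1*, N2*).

Setting both brackets to zero gives the nullclines N1 + 0.325N2 = 402 and 0.497N1 + N2 = 418.
Substituting N2 = 418 - 0.497N1 into the first: N1(1 - 0.325·0.497) = 402 - 0.325·418.
So N1* = 266/0.838 = 317, and then N2* = 418 - 0.497·317 = 260.

N1* ≈ 317, N2* ≈ 260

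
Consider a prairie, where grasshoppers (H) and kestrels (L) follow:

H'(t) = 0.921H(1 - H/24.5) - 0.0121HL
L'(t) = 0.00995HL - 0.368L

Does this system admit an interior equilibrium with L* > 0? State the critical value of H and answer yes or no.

Threshold H = 37; K < 37, so no, the predator goes extinct.

The predator equation gives dL/dt > 0 only when H > 0.368/0.00995 = 37.
Without the predator, H → K = 24.5. Since 24.5 < 37, the predator cannot invade.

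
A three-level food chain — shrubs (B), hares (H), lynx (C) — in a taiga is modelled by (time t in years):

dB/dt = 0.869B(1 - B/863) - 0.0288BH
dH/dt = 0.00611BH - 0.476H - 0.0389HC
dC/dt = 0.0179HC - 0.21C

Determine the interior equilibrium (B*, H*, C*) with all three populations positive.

B* ≈ 527, H* ≈ 11.7, C* ≈ 70.6

From dC/dt = 0: 0.0179H* = 0.21, so H* = 11.7.
From dB/dt = 0: 0.869(1 - B*/863) = 0.0288·11.7, giving B* = 863·(1 - 0.389) = 527.
From dH/dt = 0: 0.00611·527 - 0.476 = 0.0389C*, so C* = 2.75/0.0389 = 70.6.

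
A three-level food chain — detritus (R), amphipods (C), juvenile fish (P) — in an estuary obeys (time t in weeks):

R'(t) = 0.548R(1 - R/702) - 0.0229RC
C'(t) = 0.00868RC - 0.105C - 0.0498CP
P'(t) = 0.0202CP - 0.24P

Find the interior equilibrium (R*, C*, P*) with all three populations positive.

From dP/dt = 0: 0.0202C* = 0.24, so C* = 11.9.
From dR/dt = 0: 0.548(1 - R*/702) = 0.0229·11.9, giving R* = 702·(1 - 0.496) = 353.
From dC/dt = 0: 0.00868·353 - 0.105 = 0.0498P*, so P* = 2.96/0.0498 = 59.5.

R* ≈ 353, C* ≈ 11.9, P* ≈ 59.5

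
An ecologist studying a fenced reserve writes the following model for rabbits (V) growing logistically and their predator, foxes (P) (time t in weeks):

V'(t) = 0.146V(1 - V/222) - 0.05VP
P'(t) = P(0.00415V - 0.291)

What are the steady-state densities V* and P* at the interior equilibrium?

V* ≈ 70.1, P* ≈ 2

From dP/dt = 0 with P > 0: 0.00415V* = 0.291, so V* = 70.1.
Substitute into dV/dt = 0: 0.146(1 - 70.1/222) = 0.05P*.
The bracket is 0.684, giving P* = 0.0999/0.05 = 2.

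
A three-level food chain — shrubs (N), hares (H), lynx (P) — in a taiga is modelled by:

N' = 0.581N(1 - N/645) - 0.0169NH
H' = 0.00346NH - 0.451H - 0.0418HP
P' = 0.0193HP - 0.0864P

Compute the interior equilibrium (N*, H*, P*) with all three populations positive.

From dP/dt = 0: 0.0193H* = 0.0864, so H* = 4.48.
From dN/dt = 0: 0.581(1 - N*/645) = 0.0169·4.48, giving N* = 645·(1 - 0.13) = 561.
From dH/dt = 0: 0.00346·561 - 0.451 = 0.0418P*, so P* = 1.49/0.0418 = 35.6.

N* ≈ 561, H* ≈ 4.48, P* ≈ 35.6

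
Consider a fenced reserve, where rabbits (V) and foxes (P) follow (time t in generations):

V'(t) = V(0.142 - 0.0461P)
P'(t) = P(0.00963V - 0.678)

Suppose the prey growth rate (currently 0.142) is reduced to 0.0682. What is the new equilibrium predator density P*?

P* ≈ 1.48

At the interior fixed point, setting dV/dt = 0 with V > 0 fixes P* = (prey growth rate)/(VP coefficient) — independent of the other coefficients.
With the change, P* = 0.0682/0.0461 = 1.48; it falls from 3.08.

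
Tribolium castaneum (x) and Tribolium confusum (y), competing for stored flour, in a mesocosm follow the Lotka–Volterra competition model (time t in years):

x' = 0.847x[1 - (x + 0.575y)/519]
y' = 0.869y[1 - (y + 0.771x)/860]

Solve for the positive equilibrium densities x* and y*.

x* ≈ 44, y* ≈ 826

Setting both brackets to zero gives the nullclines x + 0.575y = 519 and 0.771x + y = 860.
Substituting y = 860 - 0.771x into the first: x(1 - 0.575·0.771) = 519 - 0.575·860.
So x* = 24.5/0.557 = 44, and then y* = 860 - 0.771·44 = 826.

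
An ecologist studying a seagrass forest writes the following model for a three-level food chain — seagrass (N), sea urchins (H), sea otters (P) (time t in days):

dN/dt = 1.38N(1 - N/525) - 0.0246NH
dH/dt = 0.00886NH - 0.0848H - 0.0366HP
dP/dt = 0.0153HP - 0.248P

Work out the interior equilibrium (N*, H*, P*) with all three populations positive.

N* ≈ 373, H* ≈ 16.2, P* ≈ 88.1

From dP/dt = 0: 0.0153H* = 0.248, so H* = 16.2.
From dN/dt = 0: 1.38(1 - N*/525) = 0.0246·16.2, giving N* = 525·(1 - 0.289) = 373.
From dH/dt = 0: 0.00886·373 - 0.0848 = 0.0366P*, so P* = 3.22/0.0366 = 88.1.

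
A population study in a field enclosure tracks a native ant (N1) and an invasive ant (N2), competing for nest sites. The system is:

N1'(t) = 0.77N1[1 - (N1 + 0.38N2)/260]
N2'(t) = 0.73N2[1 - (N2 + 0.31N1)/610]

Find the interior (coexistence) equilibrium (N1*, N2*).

N1* ≈ 32, N2* ≈ 600

Setting both brackets to zero gives the nullclines N1 + 0.38N2 = 260 and 0.31N1 + N2 = 610.
Substituting N2 = 610 - 0.31N1 into the first: N1(1 - 0.38·0.31) = 260 - 0.38·610.
So N1* = 28.2/0.882 = 32, and then N2* = 610 - 0.31·32 = 600.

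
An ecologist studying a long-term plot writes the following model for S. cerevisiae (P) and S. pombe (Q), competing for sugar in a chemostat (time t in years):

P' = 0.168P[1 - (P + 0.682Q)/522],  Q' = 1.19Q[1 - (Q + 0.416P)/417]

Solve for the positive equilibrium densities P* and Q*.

P* ≈ 332, Q* ≈ 279

Setting both brackets to zero gives the nullclines P + 0.682Q = 522 and 0.416P + Q = 417.
Substituting Q = 417 - 0.416P into the first: P(1 - 0.682·0.416) = 522 - 0.682·417.
So P* = 238/0.716 = 332, and then Q* = 417 - 0.416·332 = 279.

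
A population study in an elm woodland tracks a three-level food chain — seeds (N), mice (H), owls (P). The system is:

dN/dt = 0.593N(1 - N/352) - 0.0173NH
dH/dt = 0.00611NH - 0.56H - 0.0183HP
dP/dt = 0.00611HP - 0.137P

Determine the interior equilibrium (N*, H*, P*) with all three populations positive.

From dP/dt = 0: 0.00611H* = 0.137, so H* = 22.4.
From dN/dt = 0: 0.593(1 - N*/352) = 0.0173·22.4, giving N* = 352·(1 - 0.654) = 122.
From dH/dt = 0: 0.00611·122 - 0.56 = 0.0183P*, so P* = 0.184/0.0183 = 10.

N* ≈ 122, H* ≈ 22.4, P* ≈ 10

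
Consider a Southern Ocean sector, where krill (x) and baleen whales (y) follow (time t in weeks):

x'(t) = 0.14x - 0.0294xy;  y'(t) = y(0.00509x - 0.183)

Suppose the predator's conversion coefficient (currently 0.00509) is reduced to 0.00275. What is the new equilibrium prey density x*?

At the interior fixed point, setting dy/dt = 0 with y > 0 fixes x* = (predator death rate)/(xy coefficient) — independent of the other coefficients.
With the change, x* = 0.183/0.00275 = 66.5; it rises from 36.

x* ≈ 66.5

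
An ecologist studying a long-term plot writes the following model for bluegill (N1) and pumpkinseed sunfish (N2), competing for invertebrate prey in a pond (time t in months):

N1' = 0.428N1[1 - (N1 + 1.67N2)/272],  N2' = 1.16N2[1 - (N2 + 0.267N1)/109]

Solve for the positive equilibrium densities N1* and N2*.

N1* ≈ 162, N2* ≈ 65.6

Setting both brackets to zero gives the nullclines N1 + 1.67N2 = 272 and 0.267N1 + N2 = 109.
Substituting N2 = 109 - 0.267N1 into the first: N1(1 - 1.67·0.267) = 272 - 1.67·109.
So N1* = 90/0.554 = 162, and then N2* = 109 - 0.267·162 = 65.6.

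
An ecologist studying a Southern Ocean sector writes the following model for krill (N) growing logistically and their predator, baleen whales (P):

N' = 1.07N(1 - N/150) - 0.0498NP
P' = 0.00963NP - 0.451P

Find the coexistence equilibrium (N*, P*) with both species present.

N* ≈ 46.8, P* ≈ 14.8

From dP/dt = 0 with P > 0: 0.00963N* = 0.451, so N* = 46.8.
Substitute into dN/dt = 0: 1.07(1 - 46.8/150) = 0.0498P*.
The bracket is 0.688, giving P* = 0.736/0.0498 = 14.8.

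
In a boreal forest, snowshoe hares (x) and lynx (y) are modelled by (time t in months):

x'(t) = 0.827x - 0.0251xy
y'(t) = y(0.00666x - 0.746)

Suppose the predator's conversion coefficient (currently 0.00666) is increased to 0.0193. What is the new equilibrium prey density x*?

x* ≈ 38.7

At the interior fixed point, setting dy/dt = 0 with y > 0 fixes x* = (predator death rate)/(xy coefficient) — independent of the other coefficients.
With the change, x* = 0.746/0.0193 = 38.7; it falls from 112.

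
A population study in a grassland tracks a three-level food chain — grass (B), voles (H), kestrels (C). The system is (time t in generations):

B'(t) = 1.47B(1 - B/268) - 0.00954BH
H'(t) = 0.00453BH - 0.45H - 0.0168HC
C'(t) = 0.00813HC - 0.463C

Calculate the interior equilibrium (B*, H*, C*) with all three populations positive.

From dC/dt = 0: 0.00813H* = 0.463, so H* = 56.9.
From dB/dt = 0: 1.47(1 - B*/268) = 0.00954·56.9, giving B* = 268·(1 - 0.37) = 169.
From dH/dt = 0: 0.00453·169 - 0.45 = 0.0168C*, so C* = 0.315/0.0168 = 18.8.

B* ≈ 169, H* ≈ 56.9, C* ≈ 18.8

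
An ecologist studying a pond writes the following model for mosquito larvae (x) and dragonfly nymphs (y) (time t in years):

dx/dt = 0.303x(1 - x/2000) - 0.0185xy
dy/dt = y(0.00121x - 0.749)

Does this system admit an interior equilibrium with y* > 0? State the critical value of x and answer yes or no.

Threshold x = 619; K > 619, so yes, the predator persists.

The predator equation gives dy/dt > 0 only when x > 0.749/0.00121 = 619.
Without the predator, x → K = 2000. Since 2000 > 619, the predator can invade and persist.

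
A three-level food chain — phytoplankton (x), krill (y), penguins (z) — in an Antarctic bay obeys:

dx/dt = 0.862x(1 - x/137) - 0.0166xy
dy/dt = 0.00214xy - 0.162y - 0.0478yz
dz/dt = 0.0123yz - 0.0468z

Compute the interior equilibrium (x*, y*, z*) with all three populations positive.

From dz/dt = 0: 0.0123y* = 0.0468, so y* = 3.8.
From dx/dt = 0: 0.862(1 - x*/137) = 0.0166·3.8, giving x* = 137·(1 - 0.0733) = 127.
From dy/dt = 0: 0.00214·127 - 0.162 = 0.0478z*, so z* = 0.11/0.0478 = 2.29.

x* ≈ 127, y* ≈ 3.8, z* ≈ 2.29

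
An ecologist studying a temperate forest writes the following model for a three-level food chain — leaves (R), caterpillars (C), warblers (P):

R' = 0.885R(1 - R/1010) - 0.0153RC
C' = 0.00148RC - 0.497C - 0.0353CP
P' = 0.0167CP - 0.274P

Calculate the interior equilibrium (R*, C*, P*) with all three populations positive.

From dP/dt = 0: 0.0167C* = 0.274, so C* = 16.4.
From dR/dt = 0: 0.885(1 - R*/1010) = 0.0153·16.4, giving R* = 1010·(1 - 0.284) = 724.
From dC/dt = 0: 0.00148·724 - 0.497 = 0.0353P*, so P* = 0.574/0.0353 = 16.3.

R* ≈ 724, C* ≈ 16.4, P* ≈ 16.3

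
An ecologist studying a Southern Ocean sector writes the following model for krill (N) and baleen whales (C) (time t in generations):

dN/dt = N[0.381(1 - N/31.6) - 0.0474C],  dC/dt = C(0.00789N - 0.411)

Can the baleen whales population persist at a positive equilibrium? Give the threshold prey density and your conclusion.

Threshold N = 52.1; K < 52.1, so no, the predator goes extinct.

The predator equation gives dC/dt > 0 only when N > 0.411/0.00789 = 52.1.
Without the predator, N → K = 31.6. Since 31.6 < 52.1, the predator cannot invade.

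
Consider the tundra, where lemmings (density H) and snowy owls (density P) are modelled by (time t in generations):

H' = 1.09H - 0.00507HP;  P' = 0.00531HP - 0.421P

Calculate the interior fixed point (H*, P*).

H* ≈ 79.3, P* ≈ 215

Set dP/dt = 0 with P > 0: 0.00531H - 0.421 = 0, so H* = 0.421/0.00531 = 79.3.
Set dH/dt = 0 with H > 0: 1.09 - 0.00507P = 0, so P* = 1.09/0.00507 = 215.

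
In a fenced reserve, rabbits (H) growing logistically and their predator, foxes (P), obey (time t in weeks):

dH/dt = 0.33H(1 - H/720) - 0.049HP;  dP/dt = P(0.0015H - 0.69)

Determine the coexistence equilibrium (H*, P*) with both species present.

H* ≈ 460, P* ≈ 2.43

From dP/dt = 0 with P > 0: 0.0015H* = 0.69, so H* = 460.
Substitute into dH/dt = 0: 0.33(1 - 460/720) = 0.049P*.
The bracket is 0.361, giving P* = 0.119/0.049 = 2.43.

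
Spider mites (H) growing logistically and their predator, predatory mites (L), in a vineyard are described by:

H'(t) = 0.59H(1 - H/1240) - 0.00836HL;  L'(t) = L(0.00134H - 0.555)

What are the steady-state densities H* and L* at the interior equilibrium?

From dL/dt = 0 with L > 0: 0.00134H* = 0.555, so H* = 414.
Substitute into dH/dt = 0: 0.59(1 - 414/1240) = 0.00836L*.
The bracket is 0.666, giving L* = 0.393/0.00836 = 47.

H* ≈ 414, L* ≈ 47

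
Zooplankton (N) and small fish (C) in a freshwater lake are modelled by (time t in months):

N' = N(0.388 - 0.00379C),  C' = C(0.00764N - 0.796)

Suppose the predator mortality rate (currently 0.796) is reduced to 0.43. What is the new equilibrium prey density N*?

N* ≈ 56.3

At the interior fixed point, setting dC/dt = 0 with C > 0 fixes N* = (predator death rate)/(NC coefficient) — independent of the other coefficients.
With the change, N* = 0.43/0.00764 = 56.3; it falls from 104.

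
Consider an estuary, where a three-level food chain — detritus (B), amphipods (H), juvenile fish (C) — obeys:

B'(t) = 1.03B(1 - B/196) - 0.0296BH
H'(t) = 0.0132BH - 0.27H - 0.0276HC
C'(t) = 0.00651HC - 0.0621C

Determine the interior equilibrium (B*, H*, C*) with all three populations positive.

B* ≈ 142, H* ≈ 9.54, C* ≈ 58.3

From dC/dt = 0: 0.00651H* = 0.0621, so H* = 9.54.
From dB/dt = 0: 1.03(1 - B*/196) = 0.0296·9.54, giving B* = 196·(1 - 0.274) = 142.
From dH/dt = 0: 0.0132·142 - 0.27 = 0.0276C*, so C* = 1.61/0.0276 = 58.3.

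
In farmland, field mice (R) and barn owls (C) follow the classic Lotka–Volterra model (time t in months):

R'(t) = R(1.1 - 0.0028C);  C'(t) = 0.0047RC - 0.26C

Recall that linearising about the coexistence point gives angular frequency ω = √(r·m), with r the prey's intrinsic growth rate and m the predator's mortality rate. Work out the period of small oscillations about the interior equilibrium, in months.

Here r = 1.1 and m = 0.26, so r·m = 0.286.
ω = √0.286 = 0.535 per month, hence T = 2π/ω ≈ 11.7 months.

T ≈ 11.7 months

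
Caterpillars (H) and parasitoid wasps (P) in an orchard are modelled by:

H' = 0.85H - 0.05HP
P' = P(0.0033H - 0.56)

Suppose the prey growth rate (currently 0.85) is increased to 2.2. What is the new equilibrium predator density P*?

At the interior fixed point, setting dH/dt = 0 with H > 0 fixes P* = (prey growth rate)/(HP coefficient) — independent of the other coefficients.
With the change, P* = 2.2/0.05 = 44; it rises from 17.

P* ≈ 44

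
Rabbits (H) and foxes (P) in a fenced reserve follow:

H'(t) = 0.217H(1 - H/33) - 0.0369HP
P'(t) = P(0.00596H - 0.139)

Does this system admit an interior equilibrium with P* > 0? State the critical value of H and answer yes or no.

The predator equation gives dP/dt > 0 only when H > 0.139/0.00596 = 23.3.
Without the predator, H → K = 33. Since 33 > 23.3, the predator can invade and persist.

Threshold H = 23.3; K > 23.3, so yes, the predator persists.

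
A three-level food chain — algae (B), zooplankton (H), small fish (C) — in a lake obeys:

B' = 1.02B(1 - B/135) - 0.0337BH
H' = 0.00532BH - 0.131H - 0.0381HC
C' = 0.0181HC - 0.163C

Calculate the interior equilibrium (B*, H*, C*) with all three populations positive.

From dC/dt = 0: 0.0181H* = 0.163, so H* = 9.01.
From dB/dt = 0: 1.02(1 - B*/135) = 0.0337·9.01, giving B* = 135·(1 - 0.298) = 94.8.
From dH/dt = 0: 0.00532·94.8 - 0.131 = 0.0381C*, so C* = 0.374/0.0381 = 9.8.

B* ≈ 94.8, H* ≈ 9.01, C* ≈ 9.8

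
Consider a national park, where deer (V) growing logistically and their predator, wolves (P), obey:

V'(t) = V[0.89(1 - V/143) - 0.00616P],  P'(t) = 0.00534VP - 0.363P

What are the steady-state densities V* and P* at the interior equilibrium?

From dP/dt = 0 with P > 0: 0.00534V* = 0.363, so V* = 68.
Substitute into dV/dt = 0: 0.89(1 - 68/143) = 0.00616P*.
The bracket is 0.525, giving P* = 0.467/0.00616 = 75.8.

V* ≈ 68, P* ≈ 75.8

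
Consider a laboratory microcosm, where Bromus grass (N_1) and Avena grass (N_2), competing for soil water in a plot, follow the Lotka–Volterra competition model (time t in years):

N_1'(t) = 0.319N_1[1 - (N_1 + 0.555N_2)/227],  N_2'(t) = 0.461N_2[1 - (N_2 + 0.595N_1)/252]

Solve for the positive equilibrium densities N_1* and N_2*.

Setting both brackets to zero gives the nullclines N_1 + 0.555N_2 = 227 and 0.595N_1 + N_2 = 252.
Substituting N_2 = 252 - 0.595N_1 into the first: N_1(1 - 0.555·0.595) = 227 - 0.555·252.
So N_1* = 87.1/0.67 = 130, and then N_2* = 252 - 0.595·130 = 175.

N_1* ≈ 130, N_2* ≈ 175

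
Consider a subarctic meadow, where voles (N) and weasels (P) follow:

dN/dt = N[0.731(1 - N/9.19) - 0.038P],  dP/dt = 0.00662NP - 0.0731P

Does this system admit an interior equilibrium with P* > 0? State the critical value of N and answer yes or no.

Threshold N = 11; K < 11, so no, the predator goes extinct.

The predator equation gives dP/dt > 0 only when N > 0.0731/0.00662 = 11.
Without the predator, N → K = 9.19. Since 9.19 < 11, the predator cannot invade.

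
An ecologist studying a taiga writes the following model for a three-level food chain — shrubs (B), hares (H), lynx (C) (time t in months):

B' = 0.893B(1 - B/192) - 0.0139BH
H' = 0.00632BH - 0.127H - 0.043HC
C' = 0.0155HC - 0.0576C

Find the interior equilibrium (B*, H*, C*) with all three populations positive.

B* ≈ 181, H* ≈ 3.72, C* ≈ 23.6

From dC/dt = 0: 0.0155H* = 0.0576, so H* = 3.72.
From dB/dt = 0: 0.893(1 - B*/192) = 0.0139·3.72, giving B* = 192·(1 - 0.0578) = 181.
From dH/dt = 0: 0.00632·181 - 0.127 = 0.043C*, so C* = 1.02/0.043 = 23.6.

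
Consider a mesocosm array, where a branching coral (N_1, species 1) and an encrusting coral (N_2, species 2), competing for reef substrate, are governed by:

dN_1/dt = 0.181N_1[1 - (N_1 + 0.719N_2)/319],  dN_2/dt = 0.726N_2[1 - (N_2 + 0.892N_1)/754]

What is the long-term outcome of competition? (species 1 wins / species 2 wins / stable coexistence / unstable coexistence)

Compare the nullcline intercepts: K1/α12 = 319/0.719 = 444 < K2 = 754; K2/α21 = 754/0.892 = 845 > K1 = 319.
Since the inequalities point opposite ways, species 2 can invade but species 1 cannot.

species 2 excludes species 1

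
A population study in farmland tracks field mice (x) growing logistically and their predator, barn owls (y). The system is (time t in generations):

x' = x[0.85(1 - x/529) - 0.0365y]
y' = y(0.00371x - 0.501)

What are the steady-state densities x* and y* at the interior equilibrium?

x* ≈ 135, y* ≈ 17.3

From dy/dt = 0 with y > 0: 0.00371x* = 0.501, so x* = 135.
Substitute into dx/dt = 0: 0.85(1 - 135/529) = 0.0365y*.
The bracket is 0.745, giving y* = 0.633/0.0365 = 17.3.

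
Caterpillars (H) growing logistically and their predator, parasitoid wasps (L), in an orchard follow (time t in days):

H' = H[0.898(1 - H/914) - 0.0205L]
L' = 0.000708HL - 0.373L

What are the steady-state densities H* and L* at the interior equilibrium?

H* ≈ 527, L* ≈ 18.6

From dL/dt = 0 with L > 0: 0.000708H* = 0.373, so H* = 527.
Substitute into dH/dt = 0: 0.898(1 - 527/914) = 0.0205L*.
The bracket is 0.424, giving L* = 0.38/0.0205 = 18.6.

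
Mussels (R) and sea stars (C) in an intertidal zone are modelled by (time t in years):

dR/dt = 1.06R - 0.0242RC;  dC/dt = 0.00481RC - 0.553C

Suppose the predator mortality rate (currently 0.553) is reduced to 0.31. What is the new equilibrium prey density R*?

At the interior fixed point, setting dC/dt = 0 with C > 0 fixes R* = (predator death rate)/(RC coefficient) — independent of the other coefficients.
With the change, R* = 0.31/0.00481 = 64.4; it falls from 115.

R* ≈ 64.4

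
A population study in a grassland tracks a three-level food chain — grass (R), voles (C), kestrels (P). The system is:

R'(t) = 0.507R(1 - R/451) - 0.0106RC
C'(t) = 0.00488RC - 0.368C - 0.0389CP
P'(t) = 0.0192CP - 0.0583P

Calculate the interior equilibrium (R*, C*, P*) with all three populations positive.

R* ≈ 422, C* ≈ 3.04, P* ≈ 43.5

From dP/dt = 0: 0.0192C* = 0.0583, so C* = 3.04.
From dR/dt = 0: 0.507(1 - R*/451) = 0.0106·3.04, giving R* = 451·(1 - 0.0635) = 422.
From dC/dt = 0: 0.00488·422 - 0.368 = 0.0389P*, so P* = 1.69/0.0389 = 43.5.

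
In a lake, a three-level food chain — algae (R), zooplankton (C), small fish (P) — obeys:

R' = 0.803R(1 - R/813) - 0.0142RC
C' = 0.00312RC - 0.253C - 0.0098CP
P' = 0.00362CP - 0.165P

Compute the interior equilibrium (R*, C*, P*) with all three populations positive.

From dP/dt = 0: 0.00362C* = 0.165, so C* = 45.6.
From dR/dt = 0: 0.803(1 - R*/813) = 0.0142·45.6, giving R* = 813·(1 - 0.806) = 158.
From dC/dt = 0: 0.00312·158 - 0.253 = 0.0098P*, so P* = 0.239/0.0098 = 24.4.

R* ≈ 158, C* ≈ 45.6, P* ≈ 24.4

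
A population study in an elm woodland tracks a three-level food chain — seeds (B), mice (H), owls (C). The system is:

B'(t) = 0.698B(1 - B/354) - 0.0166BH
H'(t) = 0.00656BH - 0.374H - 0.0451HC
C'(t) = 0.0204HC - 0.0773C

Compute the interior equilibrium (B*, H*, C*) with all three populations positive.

From dC/dt = 0: 0.0204H* = 0.0773, so H* = 3.79.
From dB/dt = 0: 0.698(1 - B*/354) = 0.0166·3.79, giving B* = 354·(1 - 0.0901) = 322.
From dH/dt = 0: 0.00656·322 - 0.374 = 0.0451C*, so C* = 1.74/0.0451 = 38.6.

B* ≈ 322, H* ≈ 3.79, C* ≈ 38.6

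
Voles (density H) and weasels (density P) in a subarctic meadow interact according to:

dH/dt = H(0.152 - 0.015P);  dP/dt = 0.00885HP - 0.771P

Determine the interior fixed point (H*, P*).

Set dP/dt = 0 with P > 0: 0.00885H - 0.771 = 0, so H* = 0.771/0.00885 = 87.1.
Set dH/dt = 0 with H > 0: 0.152 - 0.015P = 0, so P* = 0.152/0.015 = 10.1.

H* ≈ 87.1, P* ≈ 10.1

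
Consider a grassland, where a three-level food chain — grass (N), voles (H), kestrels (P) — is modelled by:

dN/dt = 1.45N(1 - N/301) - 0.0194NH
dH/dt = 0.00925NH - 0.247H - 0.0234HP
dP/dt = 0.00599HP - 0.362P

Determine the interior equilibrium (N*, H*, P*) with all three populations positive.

From dP/dt = 0: 0.00599H* = 0.362, so H* = 60.4.
From dN/dt = 0: 1.45(1 - N*/301) = 0.0194·60.4, giving N* = 301·(1 - 0.809) = 57.6.
From dH/dt = 0: 0.00925·57.6 - 0.247 = 0.0234P*, so P* = 0.286/0.0234 = 12.2.

N* ≈ 57.6, H* ≈ 60.4, P* ≈ 12.2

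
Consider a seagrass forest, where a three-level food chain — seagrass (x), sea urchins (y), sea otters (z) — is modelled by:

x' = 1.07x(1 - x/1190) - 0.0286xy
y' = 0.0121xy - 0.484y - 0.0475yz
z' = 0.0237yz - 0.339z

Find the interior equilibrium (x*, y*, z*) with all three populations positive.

x* ≈ 735, y* ≈ 14.3, z* ≈ 177

From dz/dt = 0: 0.0237y* = 0.339, so y* = 14.3.
From dx/dt = 0: 1.07(1 - x*/1190) = 0.0286·14.3, giving x* = 1190·(1 - 0.382) = 735.
From dy/dt = 0: 0.0121·735 - 0.484 = 0.0475z*, so z* = 8.41/0.0475 = 177.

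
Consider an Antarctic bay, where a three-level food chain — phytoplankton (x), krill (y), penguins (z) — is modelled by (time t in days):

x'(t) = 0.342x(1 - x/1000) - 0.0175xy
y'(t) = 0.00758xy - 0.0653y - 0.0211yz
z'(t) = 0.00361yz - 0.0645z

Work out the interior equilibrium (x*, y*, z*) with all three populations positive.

x* ≈ 85.8, y* ≈ 17.9, z* ≈ 27.7

From dz/dt = 0: 0.00361y* = 0.0645, so y* = 17.9.
From dx/dt = 0: 0.342(1 - x*/1000) = 0.0175·17.9, giving x* = 1000·(1 - 0.914) = 85.8.
From dy/dt = 0: 0.00758·85.8 - 0.0653 = 0.0211z*, so z* = 0.585/0.0211 = 27.7.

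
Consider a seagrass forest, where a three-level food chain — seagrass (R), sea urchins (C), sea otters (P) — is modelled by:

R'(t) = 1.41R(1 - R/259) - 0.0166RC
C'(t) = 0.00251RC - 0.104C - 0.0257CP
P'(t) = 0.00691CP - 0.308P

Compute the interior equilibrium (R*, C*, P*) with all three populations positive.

R* ≈ 123, C* ≈ 44.6, P* ≈ 7.97

From dP/dt = 0: 0.00691C* = 0.308, so C* = 44.6.
From dR/dt = 0: 1.41(1 - R*/259) = 0.0166·44.6, giving R* = 259·(1 - 0.525) = 123.
From dC/dt = 0: 0.00251·123 - 0.104 = 0.0257P*, so P* = 0.205/0.0257 = 7.97.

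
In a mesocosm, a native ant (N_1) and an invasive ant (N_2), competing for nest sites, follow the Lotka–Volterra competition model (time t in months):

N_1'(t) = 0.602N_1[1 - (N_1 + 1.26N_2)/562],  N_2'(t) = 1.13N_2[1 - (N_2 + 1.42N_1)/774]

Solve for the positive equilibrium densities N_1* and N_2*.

Setting both brackets to zero gives the nullclines N_1 + 1.26N_2 = 562 and 1.42N_1 + N_2 = 774.
Substituting N_2 = 774 - 1.42N_1 into the first: N_1(1 - 1.26·1.42) = 562 - 1.26·774.
So N_1* = -413/-0.789 = 524, and then N_2* = 774 - 1.42·524 = 30.5.

N_1* ≈ 524, N_2* ≈ 30.5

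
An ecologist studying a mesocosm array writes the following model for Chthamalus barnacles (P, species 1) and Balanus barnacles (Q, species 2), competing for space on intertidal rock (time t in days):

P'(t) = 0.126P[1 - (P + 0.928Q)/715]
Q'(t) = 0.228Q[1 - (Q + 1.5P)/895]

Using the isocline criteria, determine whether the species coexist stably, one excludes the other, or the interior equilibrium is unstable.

Compare the nullcline intercepts: K1/α12 = 715/0.928 = 770 < K2 = 895; K2/α21 = 895/1.5 = 597 < K1 = 715.
Since both are reversed, neither can invade when rare; the interior point is a saddle.

unstable coexistence (outcome depends on initial conditions)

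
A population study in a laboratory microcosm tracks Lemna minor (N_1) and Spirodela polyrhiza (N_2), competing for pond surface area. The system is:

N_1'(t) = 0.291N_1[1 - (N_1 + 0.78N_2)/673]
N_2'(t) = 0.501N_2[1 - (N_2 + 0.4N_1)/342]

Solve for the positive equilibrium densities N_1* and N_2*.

Setting both brackets to zero gives the nullclines N_1 + 0.78N_2 = 673 and 0.4N_1 + N_2 = 342.
Substituting N_2 = 342 - 0.4N_1 into the first: N_1(1 - 0.78·0.4) = 673 - 0.78·342.
So N_1* = 406/0.688 = 590, and then N_2* = 342 - 0.4·590 = 106.

N_1* ≈ 590, N_2* ≈ 106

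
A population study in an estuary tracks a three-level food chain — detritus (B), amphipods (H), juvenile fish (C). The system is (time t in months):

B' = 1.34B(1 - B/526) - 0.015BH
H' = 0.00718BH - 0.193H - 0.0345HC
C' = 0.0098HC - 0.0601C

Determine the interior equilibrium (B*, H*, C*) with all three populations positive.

From dC/dt = 0: 0.0098H* = 0.0601, so H* = 6.13.
From dB/dt = 0: 1.34(1 - B*/526) = 0.015·6.13, giving B* = 526·(1 - 0.0686) = 490.
From dH/dt = 0: 0.00718·490 - 0.193 = 0.0345C*, so C* = 3.32/0.0345 = 96.4.

B* ≈ 490, H* ≈ 6.13, C* ≈ 96.4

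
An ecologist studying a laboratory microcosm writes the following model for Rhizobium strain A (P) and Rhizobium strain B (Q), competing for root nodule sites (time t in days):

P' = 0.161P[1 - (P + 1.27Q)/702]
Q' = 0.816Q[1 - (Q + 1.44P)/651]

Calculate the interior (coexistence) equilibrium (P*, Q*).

Setting both brackets to zero gives the nullclines P + 1.27Q = 702 and 1.44P + Q = 651.
Substituting Q = 651 - 1.44P into the first: P(1 - 1.27·1.44) = 702 - 1.27·651.
So P* = -125/-0.829 = 151, and then Q* = 651 - 1.44·151 = 434.

P* ≈ 151, Q* ≈ 434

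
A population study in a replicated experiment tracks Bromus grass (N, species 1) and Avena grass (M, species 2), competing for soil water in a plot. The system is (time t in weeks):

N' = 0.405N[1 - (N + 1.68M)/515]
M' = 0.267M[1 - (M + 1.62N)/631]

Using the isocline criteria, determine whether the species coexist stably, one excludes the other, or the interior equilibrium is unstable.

unstable coexistence (outcome depends on initial conditions)

Compare the nullcline intercepts: K1/α12 = 515/1.68 = 307 < K2 = 631; K2/α21 = 631/1.62 = 390 < K1 = 515.
Since both are reversed, neither can invade when rare; the interior point is a saddle.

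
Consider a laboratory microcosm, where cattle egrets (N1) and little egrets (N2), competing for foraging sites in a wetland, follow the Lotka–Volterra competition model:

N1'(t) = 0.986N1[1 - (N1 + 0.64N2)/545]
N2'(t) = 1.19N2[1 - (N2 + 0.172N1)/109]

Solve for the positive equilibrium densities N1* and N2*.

N1* ≈ 534, N2* ≈ 17.1

Setting both brackets to zero gives the nullclines N1 + 0.64N2 = 545 and 0.172N1 + N2 = 109.
Substituting N2 = 109 - 0.172N1 into the first: N1(1 - 0.64·0.172) = 545 - 0.64·109.
So N1* = 475/0.89 = 534, and then N2* = 109 - 0.172·534 = 17.1.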